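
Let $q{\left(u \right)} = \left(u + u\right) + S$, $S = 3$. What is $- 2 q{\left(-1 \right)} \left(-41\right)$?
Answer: $82$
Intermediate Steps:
$q{\left(u \right)} = 3 + 2 u$ ($q{\left(u \right)} = \left(u + u\right) + 3 = 2 u + 3 = 3 + 2 u$)
$- 2 q{\left(-1 \right)} \left(-41\right) = - 2 \left(3 + 2 \left(-1\right)\right) \left(-41\right) = - 2 \left(3 - 2\right) \left(-41\right) = \left(-2\right) 1 \left(-41\right) = \left(-2\right) \left(-41\right) = 82$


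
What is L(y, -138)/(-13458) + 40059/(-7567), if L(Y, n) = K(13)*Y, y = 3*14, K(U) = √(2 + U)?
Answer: -40059/7567 - 7*√15/2243 ≈ -5.3060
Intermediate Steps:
y = 42
L(Y, n) = Y*√15 (L(Y, n) = √(2 + 13)*Y = √15*Y = Y*√15)
L(y, -138)/(-13458) + 40059/(-7567) = (42*√15)/(-13458) + 40059/(-7567) = (42*√15)*(-1/13458) + 40059*(-1/7567) = -7*√15/2243 - 40059/7567 = -40059/7567 - 7*√15/2243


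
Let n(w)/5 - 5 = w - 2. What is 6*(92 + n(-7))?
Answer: 432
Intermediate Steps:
n(w) = 15 + 5*w (n(w) = 25 + 5*(w - 2) = 25 + 5*(-2 + w) = 25 + (-10 + 5*w) = 15 + 5*w)
6*(92 + n(-7)) = 6*(92 + (15 + 5*(-7))) = 6*(92 + (15 - 35)) = 6*(92 - 20) = 6*72 = 432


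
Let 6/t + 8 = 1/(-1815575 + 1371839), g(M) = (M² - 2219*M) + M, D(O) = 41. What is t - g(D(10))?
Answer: 316849780057/3549889 ≈ 89256.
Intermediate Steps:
g(M) = M² - 2218*M
t = -2662416/3549889 (t = 6/(-8 + 1/(-1815575 + 1371839)) = 6/(-8 + 1/(-443736)) = 6/(-8 - 1/443736) = 6/(-3549889/443736) = 6*(-443736/3549889) = -2662416/3549889 ≈ -0.75000)
t - g(D(10)) = -2662416/3549889 - 41*(-2218 + 41) = -2662416/3549889 - 41*(-2177) = -2662416/3549889 - 1*(-89257) = -2662416/3549889 + 89257 = 316849780057/3549889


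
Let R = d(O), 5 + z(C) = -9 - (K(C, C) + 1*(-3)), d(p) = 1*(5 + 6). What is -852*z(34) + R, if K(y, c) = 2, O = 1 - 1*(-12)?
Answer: 11087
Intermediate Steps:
O = 13 (O = 1 + 12 = 13)
d(p) = 11 (d(p) = 1*11 = 11)
z(C) = -13 (z(C) = -5 + (-9 - (2 + 1*(-3))) = -5 + (-9 - (2 - 3)) = -5 + (-9 - 1*(-1)) = -5 + (-9 + 1) = -5 - 8 = -13)
R = 11
-852*z(34) + R = -852*(-13) + 11 = 11076 + 11 = 11087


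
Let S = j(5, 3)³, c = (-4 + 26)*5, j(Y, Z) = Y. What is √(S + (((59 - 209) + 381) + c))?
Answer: √466 ≈ 21.587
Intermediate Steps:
c = 110 (c = 22*5 = 110)
S = 125 (S = 5³ = 125)
√(S + (((59 - 209) + 381) + c)) = √(125 + (((59 - 209) + 381) + 110)) = √(125 + ((-150 + 381) + 110)) = √(125 + (231 + 110)) = √(125 + 341) = √466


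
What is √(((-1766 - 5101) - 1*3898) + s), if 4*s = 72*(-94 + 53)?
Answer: I*√11503 ≈ 107.25*I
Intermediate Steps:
s = -738 (s = (72*(-94 + 53))/4 = (72*(-41))/4 = (¼)*(-2952) = -738)
√(((-1766 - 5101) - 1*3898) + s) = √(((-1766 - 5101) - 1*3898) - 738) = √((-6867 - 3898) - 738) = √(-10765 - 738) = √(-11503) = I*√11503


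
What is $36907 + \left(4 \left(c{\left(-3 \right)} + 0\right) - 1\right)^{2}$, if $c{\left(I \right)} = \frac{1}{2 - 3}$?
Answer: $36932$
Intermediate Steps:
$c{\left(I \right)} = -1$ ($c{\left(I \right)} = \frac{1}{-1} = -1$)
$36907 + \left(4 \left(c{\left(-3 \right)} + 0\right) - 1\right)^{2} = 36907 + \left(4 \left(-1 + 0\right) - 1\right)^{2} = 36907 + \left(4 \left(-1\right) + \left(-1 + 0\right)\right)^{2} = 36907 + \left(-4 - 1\right)^{2} = 36907 + \left(-5\right)^{2} = 36907 + 25 = 36932$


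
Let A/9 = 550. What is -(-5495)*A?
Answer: 27200250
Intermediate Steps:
A = 4950 (A = 9*550 = 4950)
-(-5495)*A = -(-5495)*4950 = -1*(-27200250) = 27200250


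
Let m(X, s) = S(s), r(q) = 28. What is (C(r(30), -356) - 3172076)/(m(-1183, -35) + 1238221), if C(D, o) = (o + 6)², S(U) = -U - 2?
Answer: -1524788/619127 ≈ -2.4628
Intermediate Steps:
S(U) = -2 - U
m(X, s) = -2 - s
C(D, o) = (6 + o)²
(C(r(30), -356) - 3172076)/(m(-1183, -35) + 1238221) = ((6 - 356)² - 3172076)/((-2 - 1*(-35)) + 1238221) = ((-350)² - 3172076)/((-2 + 35) + 1238221) = (122500 - 3172076)/(33 + 1238221) = -3049576/1238254 = -3049576*1/1238254 = -1524788/619127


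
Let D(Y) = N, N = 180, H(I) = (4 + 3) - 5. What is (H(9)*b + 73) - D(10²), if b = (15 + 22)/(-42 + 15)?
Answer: -2963/27 ≈ -109.74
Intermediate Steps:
H(I) = 2 (H(I) = 7 - 5 = 2)
D(Y) = 180
b = -37/27 (b = 37/(-27) = 37*(-1/27) = -37/27 ≈ -1.3704)
(H(9)*b + 73) - D(10²) = (2*(-37/27) + 73) - 1*180 = (-74/27 + 73) - 180 = 1897/27 - 180 = -2963/27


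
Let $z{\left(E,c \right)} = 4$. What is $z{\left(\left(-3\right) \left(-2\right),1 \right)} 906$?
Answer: $3624$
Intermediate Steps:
$z{\left(\left(-3\right) \left(-2\right),1 \right)} 906 = 4 \cdot 906 = 3624$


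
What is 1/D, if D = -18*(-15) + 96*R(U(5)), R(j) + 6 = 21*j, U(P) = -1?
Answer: -1/2322 ≈ -0.00043066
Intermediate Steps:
R(j) = -6 + 21*j
D = -2322 (D = -18*(-15) + 96*(-6 + 21*(-1)) = 270 + 96*(-6 - 21) = 270 + 96*(-27) = 270 - 2592 = -2322)
1/D = 1/(-2322) = -1/2322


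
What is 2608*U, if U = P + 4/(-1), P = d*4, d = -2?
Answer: -31296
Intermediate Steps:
P = -8 (P = -2*4 = -8)
U = -12 (U = -8 + 4/(-1) = -8 + 4*(-1) = -8 - 4 = -12)
2608*U = 2608*(-12) = -31296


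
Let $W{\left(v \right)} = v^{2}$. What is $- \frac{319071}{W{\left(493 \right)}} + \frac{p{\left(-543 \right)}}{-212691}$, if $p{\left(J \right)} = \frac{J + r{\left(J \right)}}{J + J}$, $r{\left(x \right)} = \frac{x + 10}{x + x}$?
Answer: $- \frac{80038119095787241}{60968091755365164} \approx -1.3128$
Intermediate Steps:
$r{\left(x \right)} = \frac{10 + x}{2 x}$
$p{\left(J \right)} = \frac{J + \frac{10 + J}{2 J}}{2 J}$ ($p{\left(J \right)} = \frac{J + \frac{10 + J}{2 J}}{J + J} = \frac{J + \frac{10 + J}{2 J}}{2 J}$)
$- \frac{319071}{W{\left(493 \right)}} + \frac{p{\left(-543 \right)}}{-212691} = - \frac{319071}{493^{2}} + \frac{\frac{1}{4} \cdot \frac{1}{294849} \left(10 - 543 + 2 \left(-543\right)^{2}\right)}{-212691} = - \frac{319071}{243049} + \frac{1}{4} \cdot \frac{1}{294849} \left(10 - 543 + 2 \cdot 294849\right) \left(- \frac{1}{212691}\right) = \left(-319071\right) \frac{1}{243049} + \frac{1}{4} \cdot \frac{1}{294849} \left(10 - 543 + 589698\right) \left(- \frac{1}{212691}\right) = - \frac{319071}{243049} + \frac{1}{4} \cdot \frac{1}{294849} \cdot 589165 \left(- \frac{1}{212691}\right) = - \frac{319071}{243049} + \frac{589165}{1179396} \left(- \frac{1}{212691}\right) = - \frac{319071}{243049} - \frac{589165}{250846914636} = - \frac{80038119095787241}{60968091755365164}$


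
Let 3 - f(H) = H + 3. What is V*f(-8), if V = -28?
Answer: -224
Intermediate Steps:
f(H) = -H (f(H) = 3 - (H + 3) = 3 - (3 + H) = 3 + (-3 - H) = -H)
V*f(-8) = -(-28)*(-8) = -28*8 = -224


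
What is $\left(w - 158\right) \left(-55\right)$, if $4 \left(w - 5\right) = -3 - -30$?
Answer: $\frac{32175}{4} \approx 8043.8$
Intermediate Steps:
$w = \frac{47}{4}$ ($w = 5 + \frac{-3 - -30}{4} = 5 + \frac{-3 + 30}{4} = 5 + \frac{1}{4} \cdot 27 = 5 + \frac{27}{4} = \frac{47}{4} \approx 11.75$)
$\left(w - 158\right) \left(-55\right) = \left(\frac{47}{4} - 158\right) \left(-55\right) = \left(- \frac{585}{4}\right) \left(-55\right) = \frac{32175}{4}$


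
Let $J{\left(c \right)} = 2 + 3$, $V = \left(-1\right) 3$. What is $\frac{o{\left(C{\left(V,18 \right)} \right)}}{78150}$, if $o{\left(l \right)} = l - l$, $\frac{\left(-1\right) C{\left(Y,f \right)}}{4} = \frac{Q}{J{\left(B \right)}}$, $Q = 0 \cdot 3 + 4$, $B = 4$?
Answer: $0$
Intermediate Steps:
$V = -3$
$J{\left(c \right)} = 5$
$Q = 4$ ($Q = 0 + 4 = 4$)
$C{\left(Y,f \right)} = - \frac{16}{5}$ ($C{\left(Y,f \right)} = - 4 \cdot \frac{4}{5} = - 4 \cdot 4 \cdot \frac{1}{5} = \left(-4\right) \frac{4}{5} = - \frac{16}{5}$)
$o{\left(l \right)} = 0$
$\frac{o{\left(C{\left(V,18 \right)} \right)}}{78150} = \frac{0}{78150} = 0 \cdot \frac{1}{78150} = 0$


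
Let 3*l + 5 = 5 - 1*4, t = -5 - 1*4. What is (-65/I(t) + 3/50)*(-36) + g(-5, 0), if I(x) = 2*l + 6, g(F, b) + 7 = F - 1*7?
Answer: 17021/25 ≈ 680.84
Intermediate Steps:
t = -9 (t = -5 - 4 = -9)
g(F, b) = -14 + F (g(F, b) = -7 + (F - 1*7) = -7 + (F - 7) = -7 + (-7 + F) = -14 + F)
l = -4/3 (l = -5/3 + (5 - 1*4)/3 = -5/3 + (5 - 4)/3 = -5/3 + (⅓)*1 = -5/3 + ⅓ = -4/3 ≈ -1.3333)
I(x) = 10/3 (I(x) = 2*(-4/3) + 6 = -8/3 + 6 = 10/3)
(-65/I(t) + 3/50)*(-36) + g(-5, 0) = (-65/10/3 + 3/50)*(-36) + (-14 - 5) = (-65*3/10 + 3*(1/50))*(-36) - 19 = (-39/2 + 3/50)*(-36) - 19 = -486/25*(-36) - 19 = 17496/25 - 19 = 17021/25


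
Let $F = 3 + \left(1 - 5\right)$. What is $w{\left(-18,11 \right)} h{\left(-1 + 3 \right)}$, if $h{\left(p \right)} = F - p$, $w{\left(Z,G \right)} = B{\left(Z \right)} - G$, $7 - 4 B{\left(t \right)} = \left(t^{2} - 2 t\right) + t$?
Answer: $\frac{1137}{4} \approx 284.25$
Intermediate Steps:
$B{\left(t \right)} = \frac{7}{4} - \frac{t^{2}}{4} + \frac{t}{4}$ ($B{\left(t \right)} = \frac{7}{4} - \frac{\left(t^{2} - 2 t\right) + t}{4} = \frac{7}{4} - \frac{t^{2} - t}{4} = \frac{7}{4} - \left(- \frac{t}{4} + \frac{t^{2}}{4}\right) = \frac{7}{4} - \frac{t^{2}}{4} + \frac{t}{4}$)
$w{\left(Z,G \right)} = \frac{7}{4} - G - \frac{Z^{2}}{4} + \frac{Z}{4}$ ($w{\left(Z,G \right)} = \left(\frac{7}{4} - \frac{Z^{2}}{4} + \frac{Z}{4}\right) - G = \frac{7}{4} - G - \frac{Z^{2}}{4} + \frac{Z}{4}$)
$F = -1$ ($F = 3 + \left(1 - 5\right) = 3 - 4 = -1$)
$h{\left(p \right)} = -1 - p$
$w{\left(-18,11 \right)} h{\left(-1 + 3 \right)} = \left(\frac{7}{4} - 11 - \frac{\left(-18\right)^{2}}{4} + \frac{1}{4} \left(-18\right)\right) \left(-1 - \left(-1 + 3\right)\right) = \left(\frac{7}{4} - 11 - 81 - \frac{9}{2}\right) \left(-1 - 2\right) = \left(- \frac{379}{4}\right) \left(-3\right) = \frac{1137}{4}$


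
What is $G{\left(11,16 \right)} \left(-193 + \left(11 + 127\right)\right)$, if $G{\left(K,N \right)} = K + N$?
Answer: $-1485$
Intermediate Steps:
$G{\left(11,16 \right)} \left(-193 + \left(11 + 127\right)\right) = \left(11 + 16\right) \left(-193 + \left(11 + 127\right)\right) = 27 \left(-193 + 138\right) = 27 \left(-55\right) = -1485$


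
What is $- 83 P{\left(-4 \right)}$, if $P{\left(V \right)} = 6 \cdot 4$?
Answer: $-1992$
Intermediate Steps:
$P{\left(V \right)} = 24$
$- 83 P{\left(-4 \right)} = \left(-83\right) 24 = -1992$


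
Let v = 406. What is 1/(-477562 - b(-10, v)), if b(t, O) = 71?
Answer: -1/477633 ≈ -2.0937e-6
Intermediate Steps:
1/(-477562 - b(-10, v)) = 1/(-477562 - 1*71) = 1/(-477562 - 71) = 1/(-477633) = -1/477633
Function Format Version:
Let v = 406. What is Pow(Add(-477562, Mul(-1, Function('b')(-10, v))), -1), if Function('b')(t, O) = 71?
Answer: Rational(-1, 477633) ≈ -2.0937e-6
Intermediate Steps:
Pow(Add(-477562, Mul(-1, Function('b')(-10, v))), -1) = Pow(Add(-477562, Mul(-1, 71)), -1) = Pow(Add(-477562, -71), -1) = Pow(-477633, -1) = Rational(-1, 477633)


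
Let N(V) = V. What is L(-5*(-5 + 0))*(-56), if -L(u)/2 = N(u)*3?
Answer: 8400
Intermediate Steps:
L(u) = -6*u (L(u) = -2*u*3 = -6*u)
L(-5*(-5 + 0))*(-56) = -(-30)*(-5 + 0)*(-56) = -(-30)*(-5)*(-56) = -6*25*(-56) = -150*(-56) = 8400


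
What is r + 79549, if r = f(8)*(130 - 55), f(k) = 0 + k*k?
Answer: 84349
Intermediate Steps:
f(k) = k² (f(k) = 0 + k² = k²)
r = 4800 (r = 8²*(130 - 55) = 64*75 = 4800)
r + 79549 = 4800 + 79549 = 84349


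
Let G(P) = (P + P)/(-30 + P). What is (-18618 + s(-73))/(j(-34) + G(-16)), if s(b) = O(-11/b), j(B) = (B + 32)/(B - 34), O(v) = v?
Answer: -1062818546/41391 ≈ -25678.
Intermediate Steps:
G(P) = 2*P/(-30 + P) (G(P) = (2*P)/(-30 + P) = 2*P/(-30 + P))
j(B) = (32 + B)/(-34 + B)
s(b) = -11/b
(-18618 + s(-73))/(j(-34) + G(-16)) = (-18618 - 11/(-73))/((32 - 34)/(-34 - 34) + 2*(-16)/(-30 - 16)) = (-18618 - 11*(-1/73))/(-2/(-68) + 2*(-16)/(-46)) = (-18618 + 11/73)/(-1/68*(-2) + 2*(-16)*(-1/46)) = -1359103/(73*(1/34 + 16/23)) = -1359103/(73*567/782) = -1359103/73*782/567 = -1062818546/41391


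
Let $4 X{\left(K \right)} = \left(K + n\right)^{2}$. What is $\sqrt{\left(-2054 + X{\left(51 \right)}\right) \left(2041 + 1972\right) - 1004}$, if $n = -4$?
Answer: $\frac{133 i \sqrt{1363}}{2} \approx 2455.1 i$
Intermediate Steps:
$X{\left(K \right)} = \frac{\left(-4 + K\right)^{2}}{4}$ ($X{\left(K \right)} = \frac{\left(K - 4\right)^{2}}{4} = \frac{\left(-4 + K\right)^{2}}{4}$)
$\sqrt{\left(-2054 + X{\left(51 \right)}\right) \left(2041 + 1972\right) - 1004} = \sqrt{\left(-2054 + \frac{\left(-4 + 51\right)^{2}}{4}\right) \left(2041 + 1972\right) - 1004} = \sqrt{\left(-2054 + \frac{47^{2}}{4}\right) 4013 - 1004} = \sqrt{\left(-2054 + \frac{1}{4} \cdot 2209\right) 4013 - 1004} = \sqrt{\left(-2054 + \frac{2209}{4}\right) 4013 - 1004} = \sqrt{\left(- \frac{6007}{4}\right) 4013 - 1004} = \sqrt{- \frac{24106091}{4} - 1004} = \sqrt{- \frac{24110107}{4}} = \frac{133 i \sqrt{1363}}{2}$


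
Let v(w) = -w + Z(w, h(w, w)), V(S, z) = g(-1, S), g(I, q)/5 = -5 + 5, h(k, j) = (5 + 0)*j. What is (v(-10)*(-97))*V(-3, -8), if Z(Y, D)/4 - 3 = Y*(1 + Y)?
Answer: 0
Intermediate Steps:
h(k, j) = 5*j
Z(Y, D) = 12 + 4*Y*(1 + Y) (Z(Y, D) = 12 + 4*(Y*(1 + Y)) = 12 + 4*Y*(1 + Y))
g(I, q) = 0 (g(I, q) = 5*(-5 + 5) = 5*0 = 0)
V(S, z) = 0
v(w) = 12 + 3*w + 4*w² (v(w) = -w + (12 + 4*w + 4*w²) = 12 + 3*w + 4*w²)
(v(-10)*(-97))*V(-3, -8) = ((12 + 3*(-10) + 4*(-10)²)*(-97))*0 = ((12 - 30 + 4*100)*(-97))*0 = ((12 - 30 + 400)*(-97))*0 = (382*(-97))*0 = -37054*0 = 0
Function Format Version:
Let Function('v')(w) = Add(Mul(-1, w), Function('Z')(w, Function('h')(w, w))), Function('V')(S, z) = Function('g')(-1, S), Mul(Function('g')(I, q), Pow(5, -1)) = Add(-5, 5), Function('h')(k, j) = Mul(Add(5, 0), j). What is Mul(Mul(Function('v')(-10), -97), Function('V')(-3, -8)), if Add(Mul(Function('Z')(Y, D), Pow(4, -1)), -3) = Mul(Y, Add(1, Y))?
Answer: 0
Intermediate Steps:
Function('h')(k, j) = Mul(5, j)
Function('Z')(Y, D) = Add(12, Mul(4, Y, Add(1, Y))) (Function('Z')(Y, D) = Add(12, Mul(4, Mul(Y, Add(1, Y)))) = Add(12, Mul(4, Y, Add(1, Y))))
Function('g')(I, q) = 0 (Function('g')(I, q) = Mul(5, Add(-5, 5)) = Mul(5, 0) = 0)
Function('V')(S, z) = 0
Function('v')(w) = Add(12, Mul(3, w), Mul(4, Pow(w, 2))) (Function('v')(w) = Add(Mul(-1, w), Add(12, Mul(4, w), Mul(4, Pow(w, 2)))) = Add(12, Mul(3, w), Mul(4, Pow(w, 2))))
Mul(Mul(Function('v')(-10), -97), Function('V')(-3, -8)) = Mul(Mul(Add(12, Mul(3, -10), Mul(4, Pow(-10, 2))), -97), 0) = Mul(Mul(Add(12, -30, Mul(4, 100)), -97), 0) = Mul(Mul(Add(12, -30, 400), -97), 0) = Mul(Mul(382, -97), 0) = Mul(-37054, 0) = 0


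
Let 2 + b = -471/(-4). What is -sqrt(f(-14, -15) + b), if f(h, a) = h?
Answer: -sqrt(407)/2 ≈ -10.087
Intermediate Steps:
b = 463/4 (b = -2 - 471/(-4) = -2 - 471*(-1/4) = -2 + 471/4 = 463/4 ≈ 115.75)
-sqrt(f(-14, -15) + b) = -sqrt(-14 + 463/4) = -sqrt(407/4) = -sqrt(407)/2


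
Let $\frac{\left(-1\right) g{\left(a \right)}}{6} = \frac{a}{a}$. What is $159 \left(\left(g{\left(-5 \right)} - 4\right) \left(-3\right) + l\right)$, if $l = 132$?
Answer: $25758$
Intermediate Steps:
$g{\left(a \right)} = -6$ ($g{\left(a \right)} = - 6 \frac{a}{a} = \left(-6\right) 1 = -6$)
$159 \left(\left(g{\left(-5 \right)} - 4\right) \left(-3\right) + l\right) = 159 \left(\left(-6 - 4\right) \left(-3\right) + 132\right) = 159 \left(\left(-10\right) \left(-3\right) + 132\right) = 159 \left(30 + 132\right) = 159 \cdot 162 = 25758$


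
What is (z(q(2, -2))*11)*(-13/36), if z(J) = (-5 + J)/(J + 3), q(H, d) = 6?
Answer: -143/324 ≈ -0.44136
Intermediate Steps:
z(J) = (-5 + J)/(3 + J)
(z(q(2, -2))*11)*(-13/36) = (((-5 + 6)/(3 + 6))*11)*(-13/36) = ((1/9)*11)*(-13*1/36) = (((⅑)*1)*11)*(-13/36) = ((⅑)*11)*(-13/36) = (11/9)*(-13/36) = -143/324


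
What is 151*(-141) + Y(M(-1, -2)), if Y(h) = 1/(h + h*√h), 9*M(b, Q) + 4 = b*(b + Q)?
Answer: -212991/10 + 27*I/10 ≈ -21299.0 + 2.7*I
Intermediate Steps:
M(b, Q) = -4/9 + b*(Q + b)/9 (M(b, Q) = -4/9 + (b*(b + Q))/9 = -4/9 + (b*(Q + b))/9 = -4/9 + b*(Q + b)/9)
Y(h) = 1/(h + h^(3/2))
151*(-141) + Y(M(-1, -2)) = 151*(-141) + 1/((-4/9 + (⅑)*(-1)² + (⅑)*(-2)*(-1)) + (-4/9 + (⅑)*(-1)² + (⅑)*(-2)*(-1))^(3/2)) = -21291 + 1/((-4/9 + (⅑)*1 + 2/9) + (-4/9 + (⅑)*1 + 2/9)^(3/2)) = -21291 + 1/((-4/9 + ⅑ + 2/9) + (-4/9 + ⅑ + 2/9)^(3/2)) = -21291 + 1/(-⅑ + (-⅑)^(3/2)) = -21291 + 1/(-⅑ - I/27) = -21291 + 729*(-⅑ + I/27)/10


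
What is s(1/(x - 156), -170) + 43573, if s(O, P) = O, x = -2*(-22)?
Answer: 4880175/112 ≈ 43573.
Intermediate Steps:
x = 44
s(1/(x - 156), -170) + 43573 = 1/(44 - 156) + 43573 = 1/(-112) + 43573 = -1/112 + 43573 = 4880175/112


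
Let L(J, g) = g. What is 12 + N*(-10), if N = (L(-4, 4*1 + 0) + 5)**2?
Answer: -798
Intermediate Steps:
N = 81 (N = ((4*1 + 0) + 5)**2 = ((4 + 0) + 5)**2 = (4 + 5)**2 = 9**2 = 81)
12 + N*(-10) = 12 + 81*(-10) = 12 - 810 = -798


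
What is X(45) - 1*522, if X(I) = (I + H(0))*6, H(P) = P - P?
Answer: -252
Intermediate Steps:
H(P) = 0
X(I) = 6*I (X(I) = (I + 0)*6 = I*6 = 6*I)
X(45) - 1*522 = 6*45 - 1*522 = 270 - 522 = -252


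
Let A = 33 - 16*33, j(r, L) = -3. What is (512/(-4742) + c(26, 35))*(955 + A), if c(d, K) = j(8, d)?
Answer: -3389740/2371 ≈ -1429.7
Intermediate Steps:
c(d, K) = -3
A = -495 (A = 33 - 528 = -495)
(512/(-4742) + c(26, 35))*(955 + A) = (512/(-4742) - 3)*(955 - 495) = (512*(-1/4742) - 3)*460 = (-256/2371 - 3)*460 = -7369/2371*460 = -3389740/2371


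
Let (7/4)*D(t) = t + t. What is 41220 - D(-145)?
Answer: 289700/7 ≈ 41386.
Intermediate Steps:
D(t) = 8*t/7 (D(t) = 4*(t + t)/7 = 4*(2*t)/7 = 8*t/7)
41220 - D(-145) = 41220 - 8*(-145)/7 = 41220 - 1*(-1160/7) = 41220 + 1160/7 = 289700/7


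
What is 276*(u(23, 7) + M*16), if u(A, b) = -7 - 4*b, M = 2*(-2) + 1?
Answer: -22908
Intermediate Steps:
M = -3 (M = -4 + 1 = -3)
u(A, b) = -7 - 4*b
276*(u(23, 7) + M*16) = 276*((-7 - 4*7) - 3*16) = 276*((-7 - 28) - 48) = 276*(-35 - 48) = 276*(-83) = -22908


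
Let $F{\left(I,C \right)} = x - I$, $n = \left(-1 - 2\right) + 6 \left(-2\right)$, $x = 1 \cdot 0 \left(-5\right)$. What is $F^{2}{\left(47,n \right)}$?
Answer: $2209$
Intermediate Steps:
$x = 0$ ($x = 0 \left(-5\right) = 0$)
$n = -15$ ($n = -3 - 12 = -15$)
$F{\left(I,C \right)} = - I$ ($F{\left(I,C \right)} = 0 - I = - I$)
$F^{2}{\left(47,n \right)} = \left(\left(-1\right) 47\right)^{2} = \left(-47\right)^{2} = 2209$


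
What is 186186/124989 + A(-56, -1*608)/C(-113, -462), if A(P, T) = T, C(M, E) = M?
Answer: 32344110/4707919 ≈ 6.8701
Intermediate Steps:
186186/124989 + A(-56, -1*608)/C(-113, -462) = 186186/124989 - 1*608/(-113) = 186186*(1/124989) - 608*(-1/113) = 62062/41663 + 608/113 = 32344110/4707919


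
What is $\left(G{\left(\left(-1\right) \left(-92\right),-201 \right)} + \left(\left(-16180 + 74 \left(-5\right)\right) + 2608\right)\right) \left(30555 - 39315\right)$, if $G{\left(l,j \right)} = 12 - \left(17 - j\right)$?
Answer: $123936480$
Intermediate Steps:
$G{\left(l,j \right)} = -5 + j$ ($G{\left(l,j \right)} = 12 + \left(-17 + j\right) = -5 + j$)
$\left(G{\left(\left(-1\right) \left(-92\right),-201 \right)} + \left(\left(-16180 + 74 \left(-5\right)\right) + 2608\right)\right) \left(30555 - 39315\right) = \left(\left(-5 - 201\right) + \left(\left(-16180 + 74 \left(-5\right)\right) + 2608\right)\right) \left(30555 - 39315\right) = \left(-206 + \left(\left(-16180 - 370\right) + 2608\right)\right) \left(-8760\right) = \left(-206 + \left(-16550 + 2608\right)\right) \left(-8760\right) = \left(-206 - 13942\right) \left(-8760\right) = \left(-14148\right) \left(-8760\right) = 123936480$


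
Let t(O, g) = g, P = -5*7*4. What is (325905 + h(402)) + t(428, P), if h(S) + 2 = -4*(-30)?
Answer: 325883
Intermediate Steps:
P = -140 (P = -35*4 = -140)
h(S) = 118 (h(S) = -2 - 4*(-30) = -2 + 120 = 118)
(325905 + h(402)) + t(428, P) = (325905 + 118) - 140 = 326023 - 140 = 325883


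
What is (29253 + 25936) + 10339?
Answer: 65528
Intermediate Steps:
(29253 + 25936) + 10339 = 55189 + 10339 = 65528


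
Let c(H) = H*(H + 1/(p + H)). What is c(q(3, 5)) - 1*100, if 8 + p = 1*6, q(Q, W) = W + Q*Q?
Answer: 583/6 ≈ 97.167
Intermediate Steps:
q(Q, W) = W + Q²
p = -2 (p = -8 + 1*6 = -8 + 6 = -2)
c(H) = H*(H + 1/(-2 + H))
c(q(3, 5)) - 1*100 = (5 + 3²)*(1 + (5 + 3²)² - 2*(5 + 3²))/(-2 + (5 + 3²)) - 1*100 = (5 + 9)*(1 + (5 + 9)² - 2*(5 + 9))/(-2 + (5 + 9)) - 100 = 14*(1 + 14² - 2*14)/(-2 + 14) - 100 = 14*(1 + 196 - 28)/12 - 100 = 14*(1/12)*169 - 100 = 1183/6 - 100 = 583/6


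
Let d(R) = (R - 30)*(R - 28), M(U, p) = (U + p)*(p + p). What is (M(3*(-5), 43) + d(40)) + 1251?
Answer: 3779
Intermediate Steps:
M(U, p) = 2*p*(U + p) (M(U, p) = (U + p)*(2*p) = 2*p*(U + p))
d(R) = (-30 + R)*(-28 + R)
(M(3*(-5), 43) + d(40)) + 1251 = (2*43*(3*(-5) + 43) + (840 + 40² - 58*40)) + 1251 = (2*43*(-15 + 43) + (840 + 1600 - 2320)) + 1251 = (2*43*28 + 120) + 1251 = (2408 + 120) + 1251 = 2528 + 1251 = 3779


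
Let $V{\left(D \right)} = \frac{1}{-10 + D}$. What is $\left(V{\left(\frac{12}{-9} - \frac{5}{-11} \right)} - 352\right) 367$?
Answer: $- \frac{46389167}{359} \approx -1.2922 \cdot 10^{5}$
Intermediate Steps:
$\left(V{\left(\frac{12}{-9} - \frac{5}{-11} \right)} - 352\right) 367 = \left(\frac{1}{-10 + \left(\frac{12}{-9} - \frac{5}{-11}\right)} - 352\right) 367 = \left(\frac{1}{-10 + \left(12 \left(- \frac{1}{9}\right) - - \frac{5}{11}\right)} - 352\right) 367 = \left(\frac{1}{-10 + \left(- \frac{4}{3} + \frac{5}{11}\right)} - 352\right) 367 = \left(\frac{1}{-10 - \frac{29}{33}} - 352\right) 367 = \left(\frac{1}{- \frac{359}{33}} - 352\right) 367 = \left(- \frac{33}{359} - 352\right) 367 = \left(- \frac{126401}{359}\right) 367 = - \frac{46389167}{359}$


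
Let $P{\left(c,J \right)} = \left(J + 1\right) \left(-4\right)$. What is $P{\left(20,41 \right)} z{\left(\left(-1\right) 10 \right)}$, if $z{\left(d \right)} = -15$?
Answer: $2520$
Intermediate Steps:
$P{\left(c,J \right)} = -4 - 4 J$ ($P{\left(c,J \right)} = \left(1 + J\right) \left(-4\right) = -4 - 4 J$)
$P{\left(20,41 \right)} z{\left(\left(-1\right) 10 \right)} = \left(-4 - 164\right) \left(-15\right) = \left(-168\right) \left(-15\right) = 2520$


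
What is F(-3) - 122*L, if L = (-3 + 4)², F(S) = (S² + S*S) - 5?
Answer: -109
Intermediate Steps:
F(S) = -5 + 2*S² (F(S) = (S² + S²) - 5 = 2*S² - 5 = -5 + 2*S²)
L = 1 (L = 1² = 1)
F(-3) - 122*L = (-5 + 2*(-3)²) - 122*1 = (-5 + 2*9) - 122 = (-5 + 18) - 122 = 13 - 122 = -109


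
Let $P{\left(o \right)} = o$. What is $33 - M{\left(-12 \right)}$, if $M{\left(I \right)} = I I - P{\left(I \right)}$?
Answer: $-123$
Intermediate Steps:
$M{\left(I \right)} = I^{2} - I$ ($M{\left(I \right)} = I I - I = I^{2} - I$)
$33 - M{\left(-12 \right)} = 33 - - 12 \left(-1 - 12\right) = 33 - \left(-12\right) \left(-13\right) = 33 - 156 = -123$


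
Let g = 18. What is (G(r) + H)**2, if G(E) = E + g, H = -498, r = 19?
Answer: 212521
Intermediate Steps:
G(E) = 18 + E (G(E) = E + 18 = 18 + E)
(G(r) + H)**2 = ((18 + 19) - 498)**2 = (37 - 498)**2 = (-461)**2 = 212521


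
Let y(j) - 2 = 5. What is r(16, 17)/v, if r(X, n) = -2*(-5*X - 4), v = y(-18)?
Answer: 24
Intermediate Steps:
y(j) = 7 (y(j) = 2 + 5 = 7)
v = 7
r(X, n) = 8 + 10*X (r(X, n) = -2*(-4 - 5*X) = 8 + 10*X)
r(16, 17)/v = (8 + 10*16)/7 = (8 + 160)*(1/7) = 168*(1/7) = 24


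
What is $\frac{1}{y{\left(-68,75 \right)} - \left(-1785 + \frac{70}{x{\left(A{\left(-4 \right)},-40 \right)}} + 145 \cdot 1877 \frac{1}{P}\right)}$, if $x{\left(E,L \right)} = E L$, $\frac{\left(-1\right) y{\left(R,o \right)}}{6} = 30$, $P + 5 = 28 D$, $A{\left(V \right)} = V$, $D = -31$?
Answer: $\frac{13968}{26767169} \approx 0.00052183$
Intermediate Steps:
$P = -873$ ($P = -5 + 28 \left(-31\right) = -5 - 868 = -873$)
$y{\left(R,o \right)} = -180$ ($y{\left(R,o \right)} = \left(-6\right) 30 = -180$)
$\frac{1}{y{\left(-68,75 \right)} - \left(-1785 + \frac{70}{x{\left(A{\left(-4 \right)},-40 \right)}} + 145 \cdot 1877 \frac{1}{P}\right)} = \frac{1}{-180 - - \frac{29281409}{13968}} = \frac{1}{-180 + \left(\left(- \frac{70}{160} - \frac{145}{\left(-873\right) \frac{1}{1877}}\right) + 1785\right)} = \frac{1}{-180 + \left(\left(\left(-70\right) \frac{1}{160} - \frac{145}{- \frac{873}{1877}}\right) + 1785\right)} = \frac{1}{-180 + \left(\left(- \frac{7}{16} - - \frac{272165}{873}\right) + 1785\right)} = \frac{1}{-180 + \left(\left(- \frac{7}{16} + \frac{272165}{873}\right) + 1785\right)} = \frac{1}{-180 + \left(\frac{4348529}{13968} + 1785\right)} = \frac{1}{-180 + \frac{29281409}{13968}} = \frac{1}{\frac{26767169}{13968}} = \frac{13968}{26767169}$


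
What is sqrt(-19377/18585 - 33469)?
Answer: I*sqrt(142723792470)/2065 ≈ 182.95*I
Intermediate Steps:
sqrt(-19377/18585 - 33469) = sqrt(-1*2153/2065 - 33469) = sqrt(-2153/2065 - 33469) = sqrt(-69115638/2065) = I*sqrt(142723792470)/2065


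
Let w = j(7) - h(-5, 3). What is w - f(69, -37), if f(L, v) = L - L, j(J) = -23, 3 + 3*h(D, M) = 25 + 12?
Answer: -103/3 ≈ -34.333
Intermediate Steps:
h(D, M) = 34/3 (h(D, M) = -1 + (25 + 12)/3 = -1 + (1/3)*37 = -1 + 37/3 = 34/3)
f(L, v) = 0
w = -103/3 (w = -23 - 1*34/3 = -23 - 34/3 = -103/3 ≈ -34.333)
w - f(69, -37) = -103/3 - 1*0 = -103/3 + 0 = -103/3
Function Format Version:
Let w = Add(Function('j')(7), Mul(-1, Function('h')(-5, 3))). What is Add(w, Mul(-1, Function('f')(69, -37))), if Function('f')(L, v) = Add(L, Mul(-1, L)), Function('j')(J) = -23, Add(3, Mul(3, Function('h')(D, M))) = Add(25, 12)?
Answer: Rational(-103, 3) ≈ -34.333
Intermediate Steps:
Function('h')(D, M) = Rational(34, 3) (Function('h')(D, M) = Add(-1, Mul(Rational(1, 3), Add(25, 12))) = Add(-1, Mul(Rational(1, 3), 37)) = Add(-1, Rational(37, 3)) = Rational(34, 3))
Function('f')(L, v) = 0
w = Rational(-103, 3) (w = Add(-23, Mul(-1, Rational(34, 3))) = Add(-23, Rational(-34, 3)) = Rational(-103, 3) ≈ -34.333)
Add(w, Mul(-1, Function('f')(69, -37))) = Add(Rational(-103, 3), Mul(-1, 0)) = Add(Rational(-103, 3), 0) = Rational(-103, 3)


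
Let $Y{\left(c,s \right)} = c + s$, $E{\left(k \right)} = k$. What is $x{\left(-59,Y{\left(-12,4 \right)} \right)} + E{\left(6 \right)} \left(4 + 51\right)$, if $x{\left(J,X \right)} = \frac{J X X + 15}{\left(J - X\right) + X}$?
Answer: $\frac{23231}{59} \approx 393.75$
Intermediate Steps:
$x{\left(J,X \right)} = \frac{15 + J X^{2}}{J}$ ($x{\left(J,X \right)} = \frac{J X^{2} + 15}{J} = \frac{15 + J X^{2}}{J}$)
$x{\left(-59,Y{\left(-12,4 \right)} \right)} + E{\left(6 \right)} \left(4 + 51\right) = \left(\left(-12 + 4\right)^{2} + \frac{15}{-59}\right) + 6 \left(4 + 51\right) = \left(\left(-8\right)^{2} + 15 \left(- \frac{1}{59}\right)\right) + 6 \cdot 55 = \left(64 - \frac{15}{59}\right) + 330 = \frac{3761}{59} + 330 = \frac{23231}{59}$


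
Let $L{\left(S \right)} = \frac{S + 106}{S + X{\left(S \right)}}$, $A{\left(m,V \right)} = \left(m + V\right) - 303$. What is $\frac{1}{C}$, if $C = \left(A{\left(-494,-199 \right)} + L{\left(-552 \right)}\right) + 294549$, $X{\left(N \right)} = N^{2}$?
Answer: $\frac{152076}{44642365805} \approx 3.4065 \cdot 10^{-6}$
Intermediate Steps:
$A{\left(m,V \right)} = -303 + V + m$ ($A{\left(m,V \right)} = \left(V + m\right) - 303 = -303 + V + m$)
$L{\left(S \right)} = \frac{106 + S}{S + S^{2}}$ ($L{\left(S \right)} = \frac{S + 106}{S + S^{2}} = \frac{106 + S}{S + S^{2}}$)
$C = \frac{44642365805}{152076}$ ($C = \left(\left(-303 - 199 - 494\right) + \frac{106 - 552}{\left(-552\right) \left(1 - 552\right)}\right) + 294549 = \left(-996 - \frac{1}{552} \frac{1}{-551} \left(-446\right)\right) + 294549 = \left(-996 - \left(- \frac{1}{304152}\right) \left(-446\right)\right) + 294549 = \left(-996 - \frac{223}{152076}\right) + 294549 = - \frac{151467919}{152076} + 294549 = \frac{44642365805}{152076} \approx 2.9355 \cdot 10^{5}$)
$\frac{1}{C} = \frac{1}{\frac{44642365805}{152076}} = \frac{152076}{44642365805}$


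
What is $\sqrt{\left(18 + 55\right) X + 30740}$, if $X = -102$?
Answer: $\sqrt{23294} \approx 152.62$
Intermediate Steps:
$\sqrt{\left(18 + 55\right) X + 30740} = \sqrt{\left(18 + 55\right) \left(-102\right) + 30740} = \sqrt{73 \left(-102\right) + 30740} = \sqrt{-7446 + 30740} = \sqrt{23294}$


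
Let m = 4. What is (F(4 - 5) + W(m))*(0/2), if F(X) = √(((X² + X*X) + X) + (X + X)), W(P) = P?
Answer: 0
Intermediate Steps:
F(X) = √(2*X² + 3*X) (F(X) = √(((X² + X²) + X) + 2*X) = √((2*X² + X) + 2*X) = √((X + 2*X²) + 2*X) = √(2*X² + 3*X))
(F(4 - 5) + W(m))*(0/2) = (√((4 - 5)*(3 + 2*(4 - 5))) + 4)*(0/2) = (√(-(3 + 2*(-1))) + 4)*(0*(½)) = (√(-(3 - 2)) + 4)*0 = (√(-1*1) + 4)*0 = (√(-1) + 4)*0 = (I + 4)*0 = (4 + I)*0 = 0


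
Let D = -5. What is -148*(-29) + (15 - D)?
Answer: 4312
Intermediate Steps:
-148*(-29) + (15 - D) = -148*(-29) + (15 - 1*(-5)) = 4292 + (15 + 5) = 4292 + 20 = 4312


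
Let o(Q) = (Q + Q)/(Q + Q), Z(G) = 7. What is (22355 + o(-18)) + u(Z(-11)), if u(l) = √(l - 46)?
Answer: 22356 + I*√39 ≈ 22356.0 + 6.245*I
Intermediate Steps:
o(Q) = 1 (o(Q) = (2*Q)/((2*Q)) = (2*Q)*(1/(2*Q)) = 1)
u(l) = √(-46 + l)
(22355 + o(-18)) + u(Z(-11)) = (22355 + 1) + √(-46 + 7) = 22356 + √(-39) = 22356 + I*√39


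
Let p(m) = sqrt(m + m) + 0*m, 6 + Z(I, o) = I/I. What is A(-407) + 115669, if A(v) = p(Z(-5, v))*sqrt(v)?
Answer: 115669 - sqrt(4070) ≈ 1.1561e+5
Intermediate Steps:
Z(I, o) = -5 (Z(I, o) = -6 + I/I = -6 + 1 = -5)
p(m) = sqrt(2)*sqrt(m) (p(m) = sqrt(2*m) + 0 = sqrt(2)*sqrt(m) + 0 = sqrt(2)*sqrt(m))
A(v) = I*sqrt(10)*sqrt(v) (A(v) = (sqrt(2)*sqrt(-5))*sqrt(v) = (sqrt(2)*(I*sqrt(5)))*sqrt(v) = (I*sqrt(10))*sqrt(v) = I*sqrt(10)*sqrt(v))
A(-407) + 115669 = I*sqrt(10)*sqrt(-407) + 115669 = I*sqrt(10)*(I*sqrt(407)) + 115669 = -sqrt(4070) + 115669 = 115669 - sqrt(4070)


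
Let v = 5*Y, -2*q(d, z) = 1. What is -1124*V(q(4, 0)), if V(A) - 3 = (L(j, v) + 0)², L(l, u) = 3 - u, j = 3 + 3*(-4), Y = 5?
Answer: -547388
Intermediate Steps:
q(d, z) = -½ (q(d, z) = -½*1 = -½)
j = -9 (j = 3 - 12 = -9)
v = 25 (v = 5*5 = 25)
V(A) = 487 (V(A) = 3 + ((3 - 1*25) + 0)² = 3 + ((3 - 25) + 0)² = 3 + (-22 + 0)² = 3 + (-22)² = 3 + 484 = 487)
-1124*V(q(4, 0)) = -1124*487 = -547388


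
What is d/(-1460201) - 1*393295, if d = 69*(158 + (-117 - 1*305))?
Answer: -24969118873/63487 ≈ -3.9330e+5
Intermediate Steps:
d = -18216 (d = 69*(158 + (-117 - 305)) = 69*(158 - 422) = 69*(-264) = -18216)
d/(-1460201) - 1*393295 = -18216/(-1460201) - 1*393295 = -18216*(-1/1460201) - 393295 = 792/63487 - 393295 = -24969118873/63487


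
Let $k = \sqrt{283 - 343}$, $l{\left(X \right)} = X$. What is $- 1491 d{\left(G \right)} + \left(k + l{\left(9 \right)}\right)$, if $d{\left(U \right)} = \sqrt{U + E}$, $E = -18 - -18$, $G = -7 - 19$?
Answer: $9 - 1491 i \sqrt{26} + 2 i \sqrt{15} \approx 9.0 - 7594.9 i$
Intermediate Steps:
$G = -26$ ($G = -7 - 19 = -26$)
$k = 2 i \sqrt{15}$ ($k = \sqrt{-60} = 2 i \sqrt{15} \approx 7.746 i$)
$E = 0$ ($E = -18 + 18 = 0$)
$d{\left(U \right)} = \sqrt{U}$ ($d{\left(U \right)} = \sqrt{U + 0} = \sqrt{U}$)
$- 1491 d{\left(G \right)} + \left(k + l{\left(9 \right)}\right) = - 1491 \sqrt{-26} + \left(2 i \sqrt{15} + 9\right) = - 1491 i \sqrt{26} + \left(9 + 2 i \sqrt{15}\right) = 9 - 1491 i \sqrt{26} + 2 i \sqrt{15}$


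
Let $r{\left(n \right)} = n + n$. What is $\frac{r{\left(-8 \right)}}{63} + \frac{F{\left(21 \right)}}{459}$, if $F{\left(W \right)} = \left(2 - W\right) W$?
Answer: $- \frac{401}{357} \approx -1.1232$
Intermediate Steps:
$r{\left(n \right)} = 2 n$
$F{\left(W \right)} = W \left(2 - W\right)$
$\frac{r{\left(-8 \right)}}{63} + \frac{F{\left(21 \right)}}{459} = \frac{2 \left(-8\right)}{63} + \frac{21 \left(2 - 21\right)}{459} = \left(-16\right) \frac{1}{63} + 21 \left(2 - 21\right) \frac{1}{459} = - \frac{16}{63} + 21 \left(-19\right) \frac{1}{459} = - \frac{16}{63} - \frac{133}{153} = - \frac{401}{357}$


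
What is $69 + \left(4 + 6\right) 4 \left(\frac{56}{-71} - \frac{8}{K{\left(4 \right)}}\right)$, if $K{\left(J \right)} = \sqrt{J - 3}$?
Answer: $- \frac{20061}{71} \approx -282.55$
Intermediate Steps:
$K{\left(J \right)} = \sqrt{-3 + J}$
$69 + \left(4 + 6\right) 4 \left(\frac{56}{-71} - \frac{8}{K{\left(4 \right)}}\right) = 69 + \left(4 + 6\right) 4 \left(\frac{56}{-71} - \frac{8}{\sqrt{-3 + 4}}\right) = 69 + 10 \cdot 4 \left(56 \left(- \frac{1}{71}\right) - \frac{8}{\sqrt{1}}\right) = 69 + 40 \left(- \frac{56}{71} - \frac{8}{1}\right) = 69 + 40 \left(- \frac{56}{71} - 8\right) = 69 + 40 \left(- \frac{624}{71}\right) = 69 - \frac{24960}{71} = - \frac{20061}{71}$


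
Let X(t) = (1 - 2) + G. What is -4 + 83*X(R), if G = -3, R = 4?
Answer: -336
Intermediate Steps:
X(t) = -4 (X(t) = (1 - 2) - 3 = -1 - 3 = -4)
-4 + 83*X(R) = -4 + 83*(-4) = -4 - 332 = -336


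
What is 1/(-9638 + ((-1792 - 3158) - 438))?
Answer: -1/15026 ≈ -6.6551e-5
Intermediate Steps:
1/(-9638 + ((-1792 - 3158) - 438)) = 1/(-9638 + (-4950 - 438)) = 1/(-9638 - 5388) = 1/(-15026) = -1/15026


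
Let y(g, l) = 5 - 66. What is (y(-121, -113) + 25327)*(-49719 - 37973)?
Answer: -2215626072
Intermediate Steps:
y(g, l) = -61
(y(-121, -113) + 25327)*(-49719 - 37973) = (-61 + 25327)*(-49719 - 37973) = 25266*(-87692) = -2215626072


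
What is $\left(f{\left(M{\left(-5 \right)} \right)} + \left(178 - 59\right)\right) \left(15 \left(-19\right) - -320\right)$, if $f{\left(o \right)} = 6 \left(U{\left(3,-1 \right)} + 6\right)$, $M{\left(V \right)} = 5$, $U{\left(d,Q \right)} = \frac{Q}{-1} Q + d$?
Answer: $5845$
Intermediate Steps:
$U{\left(d,Q \right)} = d - Q^{2}$ ($U{\left(d,Q \right)} = Q \left(-1\right) Q + d = - Q Q + d = - Q^{2} + d = d - Q^{2}$)
$f{\left(o \right)} = 48$ ($f{\left(o \right)} = 6 \left(\left(3 - \left(-1\right)^{2}\right) + 6\right) = 6 \left(\left(3 - 1\right) + 6\right) = 6 \left(2 + 6\right) = 6 \cdot 8 = 48$)
$\left(f{\left(M{\left(-5 \right)} \right)} + \left(178 - 59\right)\right) \left(15 \left(-19\right) - -320\right) = \left(48 + \left(178 - 59\right)\right) \left(15 \left(-19\right) - -320\right) = \left(48 + \left(178 - 59\right)\right) \left(-285 + 320\right) = \left(48 + 119\right) 35 = 167 \cdot 35 = 5845$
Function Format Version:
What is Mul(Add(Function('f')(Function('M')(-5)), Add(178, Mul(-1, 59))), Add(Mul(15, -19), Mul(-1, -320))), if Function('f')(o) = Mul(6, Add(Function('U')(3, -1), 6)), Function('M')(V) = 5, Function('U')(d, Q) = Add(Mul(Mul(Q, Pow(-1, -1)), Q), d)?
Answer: 5845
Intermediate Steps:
Function('U')(d, Q) = Add(d, Mul(-1, Pow(Q, 2))) (Function('U')(d, Q) = Add(Mul(Mul(Q, -1), Q), d) = Add(Mul(Mul(-1, Q), Q), d) = Add(Mul(-1, Pow(Q, 2)), d) = Add(d, Mul(-1, Pow(Q, 2))))
Function('f')(o) = 48 (Function('f')(o) = Mul(6, Add(Add(3, Mul(-1, Pow(-1, 2))), 6)) = Mul(6, Add(Add(3, Mul(-1, 1)), 6)) = Mul(6, Add(Add(3, -1), 6)) = Mul(6, Add(2, 6)) = Mul(6, 8) = 48)
Mul(Add(Function('f')(Function('M')(-5)), Add(178, Mul(-1, 59))), Add(Mul(15, -19), Mul(-1, -320))) = Mul(Add(48, Add(178, Mul(-1, 59))), Add(Mul(15, -19), Mul(-1, -320))) = Mul(Add(48, Add(178, -59)), Add(-285, 320)) = Mul(Add(48, 119), 35) = Mul(167, 35) = 5845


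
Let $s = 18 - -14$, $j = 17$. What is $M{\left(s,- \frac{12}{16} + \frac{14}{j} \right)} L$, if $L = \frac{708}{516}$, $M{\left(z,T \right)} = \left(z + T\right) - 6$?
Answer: $\frac{104607}{2924} \approx 35.775$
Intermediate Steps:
$s = 32$ ($s = 18 + 14 = 32$)
$M{\left(z,T \right)} = -6 + T + z$ ($M{\left(z,T \right)} = \left(T + z\right) - 6 = -6 + T + z$)
$L = \frac{59}{43}$ ($L = 708 \cdot \frac{1}{516} = \frac{59}{43} \approx 1.3721$)
$M{\left(s,- \frac{12}{16} + \frac{14}{j} \right)} L = \left(-6 + \left(- \frac{12}{16} + \frac{14}{17}\right) + 32\right) \frac{59}{43} = \left(-6 + \left(\left(-12\right) \frac{1}{16} + 14 \cdot \frac{1}{17}\right) + 32\right) \frac{59}{43} = \left(-6 + \left(- \frac{3}{4} + \frac{14}{17}\right) + 32\right) \frac{59}{43} = \left(-6 + \frac{5}{68} + 32\right) \frac{59}{43} = \frac{1773}{68} \cdot \frac{59}{43} = \frac{104607}{2924}$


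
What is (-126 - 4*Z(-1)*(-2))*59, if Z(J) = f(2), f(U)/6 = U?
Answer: -1770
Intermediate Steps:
f(U) = 6*U
Z(J) = 12 (Z(J) = 6*2 = 12)
(-126 - 4*Z(-1)*(-2))*59 = (-126 - 4*12*(-2))*59 = (-126 - 48*(-2))*59 = (-126 + 96)*59 = -30*59 = -1770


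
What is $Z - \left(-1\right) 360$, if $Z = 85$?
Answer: $445$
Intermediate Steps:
$Z - \left(-1\right) 360 = 85 - \left(-1\right) 360 = 85 - -360 = 85 + 360 = 445$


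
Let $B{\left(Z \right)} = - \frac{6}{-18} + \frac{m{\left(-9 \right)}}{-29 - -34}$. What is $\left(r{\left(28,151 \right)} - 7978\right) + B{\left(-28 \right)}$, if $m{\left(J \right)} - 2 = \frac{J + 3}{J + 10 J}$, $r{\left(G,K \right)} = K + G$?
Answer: $- \frac{428904}{55} \approx -7798.3$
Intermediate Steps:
$r{\left(G,K \right)} = G + K$
$m{\left(J \right)} = 2 + \frac{3 + J}{11 J}$ ($m{\left(J \right)} = 2 + \frac{J + 3}{J + 10 J} = 2 + \frac{3 + J}{11 J}$)
$B{\left(Z \right)} = \frac{41}{55}$ ($B{\left(Z \right)} = - \frac{6}{-18} + \frac{\frac{1}{11} \frac{1}{-9} \left(3 + 23 \left(-9\right)\right)}{-29 - -34} = \left(-6\right) \left(- \frac{1}{18}\right) + \frac{\frac{1}{11} \left(- \frac{1}{9}\right) \left(3 - 207\right)}{-29 + 34} = \frac{1}{3} + \frac{\frac{1}{11} \left(- \frac{1}{9}\right) \left(-204\right)}{5} = \frac{1}{3} + \frac{68}{33} \cdot \frac{1}{5} = \frac{1}{3} + \frac{68}{165} = \frac{41}{55}$)
$\left(r{\left(28,151 \right)} - 7978\right) + B{\left(-28 \right)} = \left(\left(28 + 151\right) - 7978\right) + \frac{41}{55} = \left(179 - 7978\right) + \frac{41}{55} = -7799 + \frac{41}{55} = - \frac{428904}{55}$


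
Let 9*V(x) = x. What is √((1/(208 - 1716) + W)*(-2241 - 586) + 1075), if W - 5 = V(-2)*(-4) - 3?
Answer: I*√36277078721/2262 ≈ 84.202*I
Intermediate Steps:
V(x) = x/9
W = 26/9 (W = 5 + (((⅑)*(-2))*(-4) - 3) = 5 + (-2/9*(-4) - 3) = 5 + (8/9 - 3) = 5 - 19/9 = 26/9 ≈ 2.8889)
√((1/(208 - 1716) + W)*(-2241 - 586) + 1075) = √((1/(208 - 1716) + 26/9)*(-2241 - 586) + 1075) = √((1/(-1508) + 26/9)*(-2827) + 1075) = √((-1/1508 + 26/9)*(-2827) + 1075) = √((39199/13572)*(-2827) + 1075) = √(-110815573/13572 + 1075) = √(-96225673/13572) = I*√36277078721/2262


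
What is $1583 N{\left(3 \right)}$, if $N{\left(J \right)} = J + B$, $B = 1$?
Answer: $6332$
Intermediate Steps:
$N{\left(J \right)} = 1 + J$ ($N{\left(J \right)} = J + 1 = 1 + J$)
$1583 N{\left(3 \right)} = 1583 \left(1 + 3\right) = 1583 \cdot 4 = 6332$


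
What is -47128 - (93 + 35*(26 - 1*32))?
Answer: -47011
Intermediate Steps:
-47128 - (93 + 35*(26 - 1*32)) = -47128 - (93 + 35*(26 - 32)) = -47128 - (93 + 35*(-6)) = -47128 - (93 - 210) = -47128 - 1*(-117) = -47128 + 117 = -47011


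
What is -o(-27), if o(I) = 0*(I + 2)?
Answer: 0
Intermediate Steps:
o(I) = 0 (o(I) = 0*(2 + I) = 0)
-o(-27) = -1*0 = 0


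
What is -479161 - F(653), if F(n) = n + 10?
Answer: -479824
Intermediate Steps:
F(n) = 10 + n
-479161 - F(653) = -479161 - (10 + 653) = -479161 - 1*663 = -479161 - 663 = -479824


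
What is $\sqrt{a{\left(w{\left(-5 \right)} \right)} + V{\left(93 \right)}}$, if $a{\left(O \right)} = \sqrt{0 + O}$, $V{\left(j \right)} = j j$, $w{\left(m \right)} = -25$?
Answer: $\sqrt{8649 + 5 i} \approx 93.0 + 0.0269 i$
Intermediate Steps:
$V{\left(j \right)} = j^{2}$
$a{\left(O \right)} = \sqrt{O}$
$\sqrt{a{\left(w{\left(-5 \right)} \right)} + V{\left(93 \right)}} = \sqrt{\sqrt{-25} + 93^{2}} = \sqrt{5 i + 8649} = \sqrt{8649 + 5 i}$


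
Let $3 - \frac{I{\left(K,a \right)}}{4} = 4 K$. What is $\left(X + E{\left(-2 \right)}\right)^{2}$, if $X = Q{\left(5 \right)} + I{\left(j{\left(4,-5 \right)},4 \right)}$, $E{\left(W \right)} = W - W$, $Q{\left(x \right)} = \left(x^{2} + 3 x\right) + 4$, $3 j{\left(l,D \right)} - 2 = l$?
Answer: $576$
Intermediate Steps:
$j{\left(l,D \right)} = \frac{2}{3} + \frac{l}{3}$
$Q{\left(x \right)} = 4 + x^{2} + 3 x$
$E{\left(W \right)} = 0$
$I{\left(K,a \right)} = 12 - 16 K$ ($I{\left(K,a \right)} = 12 - 4 \cdot 4 K = 12 - 16 K$)
$X = 24$ ($X = \left(4 + 5^{2} + 3 \cdot 5\right) + \left(12 - 16 \left(\frac{2}{3} + \frac{1}{3} \cdot 4\right)\right) = \left(4 + 25 + 15\right) + \left(12 - 16 \left(\frac{2}{3} + \frac{4}{3}\right)\right) = 44 + \left(12 - 32\right) = 44 - 20 = 24$)
$\left(X + E{\left(-2 \right)}\right)^{2} = \left(24 + 0\right)^{2} = 24^{2} = 576$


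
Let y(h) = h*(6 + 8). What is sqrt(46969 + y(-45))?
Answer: sqrt(46339) ≈ 215.26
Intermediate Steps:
y(h) = 14*h (y(h) = h*14 = 14*h)
sqrt(46969 + y(-45)) = sqrt(46969 + 14*(-45)) = sqrt(46969 - 630) = sqrt(46339)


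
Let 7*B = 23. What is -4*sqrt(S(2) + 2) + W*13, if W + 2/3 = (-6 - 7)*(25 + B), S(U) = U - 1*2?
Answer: -100568/21 - 4*sqrt(2) ≈ -4794.6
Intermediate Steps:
B = 23/7 (B = (1/7)*23 = 23/7 ≈ 3.2857)
S(U) = -2 + U (S(U) = U - 2 = -2 + U)
W = -7736/21 (W = -2/3 + (-6 - 7)*(25 + 23/7) = -2/3 - 13*198/7 = -2/3 - 2574/7 = -7736/21 ≈ -368.38)
-4*sqrt(S(2) + 2) + W*13 = -4*sqrt((-2 + 2) + 2) - 7736/21*13 = -4*sqrt(0 + 2) - 100568/21 = -4*sqrt(2) - 100568/21 = -100568/21 - 4*sqrt(2)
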